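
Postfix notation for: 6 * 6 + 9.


Left to right (same or higher precedence on left)
Postfix: 6 6 * 9 +


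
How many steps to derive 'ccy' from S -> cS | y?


Derivation: S => cS => ccS => ccy
Steps: 3


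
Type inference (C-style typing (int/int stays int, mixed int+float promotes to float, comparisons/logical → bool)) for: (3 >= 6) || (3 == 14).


Operand types: bool || bool
Rule: logical operators take bool operands and yield bool
Result type: bool


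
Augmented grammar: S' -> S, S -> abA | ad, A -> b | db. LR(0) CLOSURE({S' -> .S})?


Start: S' -> .S
For each item with dot before a nonterminal B, add B -> .γ for every B-production
Closure: [S' -> .S, S -> .abA, S -> .ad]


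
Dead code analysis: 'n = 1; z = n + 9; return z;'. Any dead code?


n is read by z's definition; z is returned
No dead code


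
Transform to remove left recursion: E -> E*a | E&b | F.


Left-recursive alternatives: E*a, E&b; non-recursive: F
Introduce E': E -> FE', E' -> *aE' | &bE' | ε


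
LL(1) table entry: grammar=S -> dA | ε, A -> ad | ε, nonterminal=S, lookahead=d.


For [S, d]: 'd' ∈ FIRST(dA)
Entry: S -> dA


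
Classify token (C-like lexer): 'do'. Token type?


Pattern: reserved word
Type: KEYWORD


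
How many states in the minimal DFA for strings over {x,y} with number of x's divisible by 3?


Track (count of x) mod 3: states 0..2, accept at 0
Minimal DFA: 3 states


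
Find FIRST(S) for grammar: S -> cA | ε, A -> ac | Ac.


Per alternative of S: FIRST(cA) = {c}; FIRST(ε) = {ε}
FIRST(S) = {c, ε}


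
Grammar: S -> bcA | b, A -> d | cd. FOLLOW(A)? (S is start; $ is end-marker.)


$ ∈ FOLLOW(S). For each A -> αBβ: add FIRST(β)\{ε} to FOLLOW(B); if β nullable, add FOLLOW(A).
FOLLOW(A) = {$}


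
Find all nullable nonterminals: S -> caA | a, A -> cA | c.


A nonterminal is nullable iff some alternative derives ε (directly, or every symbol in it is nullable)
Nullable: {}


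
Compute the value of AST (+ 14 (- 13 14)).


Evaluate inner: (- 13 14) = -1
Evaluate root: (+ 14 -1) = 13
Result: 13


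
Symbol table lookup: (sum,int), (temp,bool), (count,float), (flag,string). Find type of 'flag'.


Lookup 'flag' → type string


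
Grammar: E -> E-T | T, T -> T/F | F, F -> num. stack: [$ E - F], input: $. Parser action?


'F' (not preceded by T/) is the handle for T -> F
Action: reduce (T -> F)


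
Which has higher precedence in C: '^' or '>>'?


'>>' is shift (level 8); '^' is bitwise XOR (level 4)
Higher level binds tighter
'>>' has higher precedence than '^'


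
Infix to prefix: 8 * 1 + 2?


left-to-right (same/higher precedence on left): tree is (+ (* 8 1) 2)
Prefix: + * 8 1 2


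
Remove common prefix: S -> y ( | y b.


Common prefix: 'y'
Factored: S -> y S', S' -> ( | b


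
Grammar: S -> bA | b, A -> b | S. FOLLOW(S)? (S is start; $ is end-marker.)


$ ∈ FOLLOW(S). For each A -> αBβ: add FIRST(β)\{ε} to FOLLOW(B); if β nullable, add FOLLOW(A).
FOLLOW(S) = {$}


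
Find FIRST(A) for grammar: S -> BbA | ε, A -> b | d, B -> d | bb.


Per alternative of A: FIRST(b) = {b}; FIRST(d) = {d}
FIRST(A) = {b, d}


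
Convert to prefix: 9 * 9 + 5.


left-to-right (same/higher precedence on left): tree is (+ (* 9 9) 5)
Prefix: + * 9 9 5


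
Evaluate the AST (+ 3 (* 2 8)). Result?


Evaluate inner: (* 2 8) = 16
Evaluate root: (+ 3 16) = 19
Result: 19


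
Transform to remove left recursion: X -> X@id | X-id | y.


Left-recursive alternatives: X@id, X-id; non-recursive: y
Introduce X': X -> yX', X' -> @idX' | -idX' | ε


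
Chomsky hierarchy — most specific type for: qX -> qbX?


LHS has context (more than one symbol) and |LHS| ≤ |RHS|
Classification: Type 1 (Context-Sensitive)


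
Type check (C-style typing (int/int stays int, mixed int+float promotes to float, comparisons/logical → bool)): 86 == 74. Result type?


Operand types: int == int
Rule: comparison yields bool
Result type: bool


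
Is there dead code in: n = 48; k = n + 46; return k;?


n is read by k's definition; k is returned
No dead code


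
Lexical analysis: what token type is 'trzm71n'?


Pattern: letter/underscore followed by alphanumerics, not a keyword
Type: IDENTIFIER


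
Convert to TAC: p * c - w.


Break into single-operator statements:
t1 = p * c
t2 = t1 - w


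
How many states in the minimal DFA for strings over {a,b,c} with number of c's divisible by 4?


Track (count of c) mod 4: states 0..3, accept at 0
Minimal DFA: 4 states


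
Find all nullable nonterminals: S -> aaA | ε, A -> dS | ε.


A nonterminal is nullable iff some alternative derives ε (directly, or every symbol in it is nullable)
Nullable: {A, S}


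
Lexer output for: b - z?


Scan left to right, longest-match per lexeme
Tokens: ID(b), OP(-), ID(z)


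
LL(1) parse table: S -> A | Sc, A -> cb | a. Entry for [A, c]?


For [A, c]: 'c' ∈ FIRST(cb)
Entry: A -> cb


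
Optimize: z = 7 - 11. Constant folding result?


7 - 11 = -4 at compile time
Optimized: z = -4


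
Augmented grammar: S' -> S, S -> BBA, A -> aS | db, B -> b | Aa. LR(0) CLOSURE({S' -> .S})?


Start: S' -> .S
For each item with dot before a nonterminal B, add B -> .γ for every B-production
Closure: [S' -> .S, S -> .BBA, B -> .b, B -> .Aa, A -> .aS, A -> .db]


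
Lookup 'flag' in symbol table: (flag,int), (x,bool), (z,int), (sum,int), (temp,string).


Lookup 'flag' → type int


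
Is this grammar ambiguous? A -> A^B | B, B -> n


precedence layered via separate nonterminal B: deterministic
Unambiguous


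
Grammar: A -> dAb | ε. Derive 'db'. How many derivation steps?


Derivation: A => dAb => db
Steps: 2


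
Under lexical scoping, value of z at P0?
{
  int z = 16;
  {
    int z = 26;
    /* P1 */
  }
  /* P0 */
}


z declared in the same block as P0
z = 16


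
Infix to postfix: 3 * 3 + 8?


Left to right (same or higher precedence on left)
Postfix: 3 3 * 8 +


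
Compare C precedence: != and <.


'<' is relational (level 7); '!=' is equality (level 6)
Higher level binds tighter
'<' has higher precedence than '!='


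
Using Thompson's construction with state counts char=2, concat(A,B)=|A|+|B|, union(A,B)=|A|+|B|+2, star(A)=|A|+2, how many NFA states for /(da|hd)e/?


Syntax tree has 5 char leaf(s), 1 union(s), 0 star(s)
chars contribute 5×2 = 10; each union adds +2; each star adds +2
Total: 10 + 2 + 0 = 12 states


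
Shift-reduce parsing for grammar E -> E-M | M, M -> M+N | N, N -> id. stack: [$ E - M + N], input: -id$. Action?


handle 'M+N' on top
Action: reduce (M -> M+N)


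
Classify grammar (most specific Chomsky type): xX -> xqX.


LHS has context (more than one symbol) and |LHS| ≤ |RHS|
Classification: Type 1 (Context-Sensitive)


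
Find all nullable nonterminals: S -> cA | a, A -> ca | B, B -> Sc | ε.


A nonterminal is nullable iff some alternative derives ε (directly, or every symbol in it is nullable)
Nullable: {A, B}


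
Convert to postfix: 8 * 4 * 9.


Left to right (same or higher precedence on left)
Postfix: 8 4 * 9 *


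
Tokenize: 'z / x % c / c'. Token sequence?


Scan left to right, longest-match per lexeme
Tokens: ID(z), OP(/), ID(x), OP(%), ID(c), OP(/), ID(c)


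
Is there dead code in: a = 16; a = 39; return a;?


first assignment to a is overwritten before any read
Dead: 'a = 16'


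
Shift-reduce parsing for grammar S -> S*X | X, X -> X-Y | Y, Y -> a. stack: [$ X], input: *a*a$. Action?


lookahead ∉ {-} so X won't extend; reduce S -> X
Action: reduce (S -> X)


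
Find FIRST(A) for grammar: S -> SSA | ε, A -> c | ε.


Per alternative of A: FIRST(c) = {c}; FIRST(ε) = {ε}
FIRST(A) = {c, ε}


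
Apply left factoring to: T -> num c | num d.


Common prefix: 'num'
Factored: T -> num T', T' -> c | d


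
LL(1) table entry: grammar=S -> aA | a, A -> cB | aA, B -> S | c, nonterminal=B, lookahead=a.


For [B, a]: 'a' ∈ FIRST(S)
Entry: B -> S


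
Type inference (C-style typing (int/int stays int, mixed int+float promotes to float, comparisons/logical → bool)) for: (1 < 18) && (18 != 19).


Operand types: bool && bool
Rule: logical operators take bool operands and yield bool
Result type: bool


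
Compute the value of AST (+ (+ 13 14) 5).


Evaluate inner: (+ 13 14) = 27
Evaluate root: (+ 27 5) = 32
Result: 32


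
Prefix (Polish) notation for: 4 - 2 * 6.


'*' binds tighter: tree is (- 4 (* 2 6))
Prefix: - 4 * 2 6


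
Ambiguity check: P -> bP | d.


right-linear, alternatives start with distinct terminals 'b' vs 'd': unique leftmost derivation
Unambiguous


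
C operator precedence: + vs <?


'+' is additive (level 9); '<' is relational (level 7)
Higher level binds tighter
'+' has higher precedence than '<'


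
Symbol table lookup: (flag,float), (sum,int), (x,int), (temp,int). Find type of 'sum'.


Lookup 'sum' → type int


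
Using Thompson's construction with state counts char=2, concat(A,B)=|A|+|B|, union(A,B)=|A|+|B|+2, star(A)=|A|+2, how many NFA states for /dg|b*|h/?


Syntax tree has 4 char leaf(s), 2 union(s), 1 star(s)
chars contribute 4×2 = 8; each union adds +2; each star adds +2
Total: 8 + 4 + 2 = 14 states


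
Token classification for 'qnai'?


Pattern: letter/underscore followed by alphanumerics, not a keyword
Type: IDENTIFIER


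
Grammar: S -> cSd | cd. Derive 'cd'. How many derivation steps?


Derivation: S => cd
Steps: 1


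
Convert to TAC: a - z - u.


Break into single-operator statements:
t1 = a - z
t2 = t1 - u


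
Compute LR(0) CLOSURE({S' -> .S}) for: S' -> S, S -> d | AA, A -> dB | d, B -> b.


Start: S' -> .S
For each item with dot before a nonterminal B, add B -> .γ for every B-production
Closure: [S' -> .S, S -> .d, S -> .AA, A -> .dB, A -> .d]


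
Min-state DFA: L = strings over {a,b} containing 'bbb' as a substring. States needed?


KMP-style automaton: 3 progress states + 1 absorbing accept = 4
Minimal DFA: 4 states


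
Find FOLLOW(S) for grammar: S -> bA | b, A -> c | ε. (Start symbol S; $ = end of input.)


$ ∈ FOLLOW(S). For each A -> αBβ: add FIRST(β)\{ε} to FOLLOW(B); if β nullable, add FOLLOW(A).
FOLLOW(S) = {$}


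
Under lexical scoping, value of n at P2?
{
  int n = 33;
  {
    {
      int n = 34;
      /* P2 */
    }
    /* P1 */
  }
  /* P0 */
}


n declared in the same block as P2
n = 34


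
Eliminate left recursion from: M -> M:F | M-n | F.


Left-recursive alternatives: M:F, M-n; non-recursive: F
Introduce M': M -> FM', M' -> :FM' | -nM' | ε


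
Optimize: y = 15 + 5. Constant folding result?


15 + 5 = 20 at compile time
Optimized: y = 20


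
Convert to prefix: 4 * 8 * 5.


left-to-right (same/higher precedence on left): tree is (* (* 4 8) 5)
Prefix: * * 4 8 5


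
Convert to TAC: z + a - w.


Break into single-operator statements:
t1 = z + a
t2 = t1 - w


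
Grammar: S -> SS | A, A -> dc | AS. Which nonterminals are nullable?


A nonterminal is nullable iff some alternative derives ε (directly, or every symbol in it is nullable)
Nullable: {}


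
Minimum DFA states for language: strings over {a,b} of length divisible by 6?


Track length mod 6: states 0..5, accept at 0
Minimal DFA: 6 states


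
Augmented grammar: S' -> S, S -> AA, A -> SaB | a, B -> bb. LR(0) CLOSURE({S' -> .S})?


Start: S' -> .S
For each item with dot before a nonterminal B, add B -> .γ for every B-production
Closure: [S' -> .S, S -> .AA, A -> .SaB, A -> .a]


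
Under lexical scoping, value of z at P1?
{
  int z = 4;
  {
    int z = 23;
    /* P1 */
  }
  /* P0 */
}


z declared in the same block as P1
z = 23


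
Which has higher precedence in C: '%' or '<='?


'%' is multiplicative (level 10); '<=' is relational (level 7)
Higher level binds tighter
'%' has higher precedence than '<='


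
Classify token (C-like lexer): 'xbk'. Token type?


Pattern: letter/underscore followed by alphanumerics, not a keyword
Type: IDENTIFIER


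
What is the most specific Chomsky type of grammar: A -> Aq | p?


Left-linear: every RHS is a terminal or one nonterminal followed by a terminal
Classification: Type 3 (Regular)


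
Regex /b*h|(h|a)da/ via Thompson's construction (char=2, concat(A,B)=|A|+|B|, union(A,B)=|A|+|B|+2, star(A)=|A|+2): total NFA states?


Syntax tree has 6 char leaf(s), 2 union(s), 1 star(s)
chars contribute 6×2 = 12; each union adds +2; each star adds +2
Total: 12 + 4 + 2 = 18 states


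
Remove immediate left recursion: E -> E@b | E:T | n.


Left-recursive alternatives: E@b, E:T; non-recursive: n
Introduce E': E -> nE', E' -> @bE' | :TE' | ε


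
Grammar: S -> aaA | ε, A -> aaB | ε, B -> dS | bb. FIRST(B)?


Per alternative of B: FIRST(dS) = {d}; FIRST(bb) = {b}
FIRST(B) = {b, d}


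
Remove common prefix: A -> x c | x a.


Common prefix: 'x'
Factored: A -> x A', A' -> c | a


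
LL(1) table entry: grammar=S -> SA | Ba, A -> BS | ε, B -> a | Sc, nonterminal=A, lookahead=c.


For [A, c]: ε is nullable and 'c' ∈ FOLLOW(A)
Entry: A -> ε


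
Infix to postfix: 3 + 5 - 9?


Left to right (same or higher precedence on left)
Postfix: 3 5 + 9 -


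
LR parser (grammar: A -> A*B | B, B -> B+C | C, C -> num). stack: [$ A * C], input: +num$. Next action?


'C' (not preceded by B+) is the handle for B -> C
Action: reduce (B -> C)


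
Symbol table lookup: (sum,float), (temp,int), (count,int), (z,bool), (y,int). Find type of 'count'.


Lookup 'count' → type int


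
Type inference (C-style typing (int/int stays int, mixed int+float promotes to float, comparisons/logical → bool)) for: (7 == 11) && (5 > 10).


Operand types: bool && bool
Rule: logical operators take bool operands and yield bool
Result type: bool


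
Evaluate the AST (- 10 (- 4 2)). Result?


Evaluate inner: (- 4 2) = 2
Evaluate root: (- 10 2) = 8
Result: 8


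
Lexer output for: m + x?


Scan left to right, longest-match per lexeme
Tokens: ID(m), OP(+), ID(x)


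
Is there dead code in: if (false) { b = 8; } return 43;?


condition is constant false, so the whole block is unreachable
Dead: 'if (false) { b = 8; }'


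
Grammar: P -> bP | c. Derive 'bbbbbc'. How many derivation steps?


Derivation: P => bP => bbP => bbbP => bbbbP => bbbbbP => bbbbbc
Steps: 6


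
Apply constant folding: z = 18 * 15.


18 * 15 = 270 at compile time
Optimized: z = 270


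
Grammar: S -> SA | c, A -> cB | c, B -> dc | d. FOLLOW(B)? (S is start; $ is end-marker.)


$ ∈ FOLLOW(S). For each A -> αBβ: add FIRST(β)\{ε} to FOLLOW(B); if β nullable, add FOLLOW(A).
FOLLOW(B) = {$, c}


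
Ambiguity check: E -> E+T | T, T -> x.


precedence layered via separate nonterminal T: deterministic
Unambiguous


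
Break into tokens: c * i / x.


Scan left to right, longest-match per lexeme
Tokens: ID(c), OP(*), ID(i), OP(/), ID(x)


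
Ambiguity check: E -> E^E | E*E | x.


'x^x*x' has two parse trees (no precedence encoded between ^ and *)
Ambiguous


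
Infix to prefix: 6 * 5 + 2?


left-to-right (same/higher precedence on left): tree is (+ (* 6 5) 2)
Prefix: + * 6 5 2


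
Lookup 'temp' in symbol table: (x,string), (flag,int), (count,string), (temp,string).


Lookup 'temp' → type string


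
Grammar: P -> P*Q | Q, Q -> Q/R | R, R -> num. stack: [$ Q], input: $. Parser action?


lookahead ∉ {/} so Q won't extend; reduce P -> Q
Action: reduce (P -> Q)


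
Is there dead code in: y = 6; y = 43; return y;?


first assignment to y is overwritten before any read
Dead: 'y = 6'


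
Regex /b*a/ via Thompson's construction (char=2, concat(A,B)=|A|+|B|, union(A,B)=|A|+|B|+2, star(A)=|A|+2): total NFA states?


Syntax tree has 2 char leaf(s), 0 union(s), 1 star(s)
chars contribute 2×2 = 4; each union adds +2; each star adds +2
Total: 4 + 0 + 2 = 6 states


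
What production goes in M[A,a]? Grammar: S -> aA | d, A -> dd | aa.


For [A, a]: 'a' ∈ FIRST(aa)
Entry: A -> aa


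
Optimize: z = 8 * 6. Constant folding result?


8 * 6 = 48 at compile time
Optimized: z = 48


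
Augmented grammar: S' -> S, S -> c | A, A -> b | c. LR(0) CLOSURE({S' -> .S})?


Start: S' -> .S
For each item with dot before a nonterminal B, add B -> .γ for every B-production
Closure: [S' -> .S, S -> .c, S -> .A, A -> .b, A -> .c]


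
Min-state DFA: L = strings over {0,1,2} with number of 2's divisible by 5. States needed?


Track (count of 2) mod 5: states 0..4, accept at 0
Minimal DFA: 5 states


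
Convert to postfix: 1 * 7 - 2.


Left to right (same or higher precedence on left)
Postfix: 1 7 * 2 -


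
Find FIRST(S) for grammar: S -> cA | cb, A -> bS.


Per alternative of S: FIRST(cA) = {c}; FIRST(cb) = {c}
FIRST(S) = {c}


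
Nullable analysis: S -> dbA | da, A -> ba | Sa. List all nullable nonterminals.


A nonterminal is nullable iff some alternative derives ε (directly, or every symbol in it is nullable)
Nullable: {}


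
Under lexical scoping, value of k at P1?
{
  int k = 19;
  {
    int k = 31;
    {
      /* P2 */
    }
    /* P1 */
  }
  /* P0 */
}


k declared in the same block as P1
k = 31


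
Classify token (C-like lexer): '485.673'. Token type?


Pattern: digits with a decimal point
Type: FLOAT_LITERAL


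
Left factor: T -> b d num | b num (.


Common prefix: 'b'
Factored: T -> b T', T' -> d num | num (


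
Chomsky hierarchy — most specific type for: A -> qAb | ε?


Single nonterminal LHS, but q^n b^n is not regular
Classification: Type 2 (Context-Free)


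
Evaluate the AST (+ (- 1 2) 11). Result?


Evaluate inner: (- 1 2) = -1
Evaluate root: (+ -1 11) = 10
Result: 10


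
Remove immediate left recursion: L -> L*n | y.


Left-recursive alternatives: L*n; non-recursive: y
Introduce L': L -> yL', L' -> *nL' | ε


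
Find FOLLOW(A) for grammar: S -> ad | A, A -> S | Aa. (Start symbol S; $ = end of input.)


$ ∈ FOLLOW(S). For each A -> αBβ: add FIRST(β)\{ε} to FOLLOW(B); if β nullable, add FOLLOW(A).
FOLLOW(A) = {$, a}


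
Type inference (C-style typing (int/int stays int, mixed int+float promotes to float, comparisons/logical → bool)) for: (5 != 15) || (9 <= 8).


Operand types: bool || bool
Rule: logical operators take bool operands and yield bool
Result type: bool


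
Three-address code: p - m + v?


Break into single-operator statements:
t1 = p - m
t2 = t1 + v


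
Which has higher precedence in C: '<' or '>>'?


'>>' is shift (level 8); '<' is relational (level 7)
Higher level binds tighter
'>>' has higher precedence than '<'


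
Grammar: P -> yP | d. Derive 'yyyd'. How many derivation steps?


Derivation: P => yP => yyP => yyyP => yyyd
Steps: 4


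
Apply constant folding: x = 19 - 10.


19 - 10 = 9 at compile time
Optimized: x = 9


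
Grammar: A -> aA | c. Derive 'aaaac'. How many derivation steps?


Derivation: A => aA => aaA => aaaA => aaaaA => aaaac
Steps: 5


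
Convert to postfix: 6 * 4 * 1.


Left to right (same or higher precedence on left)
Postfix: 6 4 * 1 *


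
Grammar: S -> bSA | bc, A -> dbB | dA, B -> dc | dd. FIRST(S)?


Per alternative of S: FIRST(bSA) = {b}; FIRST(bc) = {b}
FIRST(S) = {b}


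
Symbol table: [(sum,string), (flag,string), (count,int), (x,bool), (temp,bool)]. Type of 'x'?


Lookup 'x' → type bool


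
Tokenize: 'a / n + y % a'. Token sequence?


Scan left to right, longest-match per lexeme
Tokens: ID(a), OP(/), ID(n), OP(+), ID(y), OP(%), ID(a)


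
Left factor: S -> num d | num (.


Common prefix: 'num'
Factored: S -> num S', S' -> d | (


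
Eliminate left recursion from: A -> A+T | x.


Left-recursive alternatives: A+T; non-recursive: x
Introduce A': A -> xA', A' -> +TA' | ε


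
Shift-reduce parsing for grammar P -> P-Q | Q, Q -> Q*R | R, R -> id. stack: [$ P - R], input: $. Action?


'R' (not preceded by Q*) is the handle for Q -> R
Action: reduce (Q -> R)


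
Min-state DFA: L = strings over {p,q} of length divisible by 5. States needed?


Track length mod 5: states 0..4, accept at 0
Minimal DFA: 5 states


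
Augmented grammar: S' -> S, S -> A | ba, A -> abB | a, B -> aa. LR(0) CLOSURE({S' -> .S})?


Start: S' -> .S
For each item with dot before a nonterminal B, add B -> .γ for every B-production
Closure: [S' -> .S, S -> .A, S -> .ba, A -> .abB, A -> .a]


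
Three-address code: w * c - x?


Break into single-operator statements:
t1 = w * c
t2 = t1 - x


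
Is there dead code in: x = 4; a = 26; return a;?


x is assigned but never read
Dead: 'x = 4'


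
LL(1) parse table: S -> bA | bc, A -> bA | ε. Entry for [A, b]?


For [A, b]: 'b' ∈ FIRST(bA)
Entry: A -> bA


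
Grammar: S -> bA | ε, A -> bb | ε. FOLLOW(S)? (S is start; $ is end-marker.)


$ ∈ FOLLOW(S). For each A -> αBβ: add FIRST(β)\{ε} to FOLLOW(B); if β nullable, add FOLLOW(A).
FOLLOW(S) = {$}


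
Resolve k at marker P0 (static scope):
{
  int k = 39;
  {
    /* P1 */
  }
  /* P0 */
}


k declared in the same block as P0
k = 39


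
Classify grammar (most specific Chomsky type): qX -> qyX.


LHS has context (more than one symbol) and |LHS| ≤ |RHS|
Classification: Type 1 (Context-Sensitive)


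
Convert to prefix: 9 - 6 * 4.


'*' binds tighter: tree is (- 9 (* 6 4))
Prefix: - 9 * 6 4


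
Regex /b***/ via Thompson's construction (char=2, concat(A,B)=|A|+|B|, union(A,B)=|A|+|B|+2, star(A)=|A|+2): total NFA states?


Syntax tree has 1 char leaf(s), 0 union(s), 3 star(s)
chars contribute 1×2 = 2; each union adds +2; each star adds +2
Total: 2 + 0 + 6 = 8 states


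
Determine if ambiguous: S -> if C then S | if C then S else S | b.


dangling else: 'if C then if C then b else b' parses two ways
Ambiguous


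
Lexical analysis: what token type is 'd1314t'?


Pattern: letter/underscore followed by alphanumerics, not a keyword
Type: IDENTIFIER


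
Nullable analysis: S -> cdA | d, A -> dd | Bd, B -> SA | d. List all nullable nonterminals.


A nonterminal is nullable iff some alternative derives ε (directly, or every symbol in it is nullable)
Nullable: {}


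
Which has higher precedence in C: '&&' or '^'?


'^' is bitwise XOR (level 4); '&&' is logical AND (level 2)
Higher level binds tighter
'^' has higher precedence than '&&'


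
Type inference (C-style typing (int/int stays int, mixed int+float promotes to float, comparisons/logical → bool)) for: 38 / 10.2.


Operand types: int / float
Rule: mixed int/float promotes to float; int/int stays int
Result type: float


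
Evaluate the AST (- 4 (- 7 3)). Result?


Evaluate inner: (- 7 3) = 4
Evaluate root: (- 4 4) = 0
Result: 0


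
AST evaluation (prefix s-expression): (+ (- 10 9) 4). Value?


Evaluate inner: (- 10 9) = 1
Evaluate root: (+ 1 4) = 5
Result: 5


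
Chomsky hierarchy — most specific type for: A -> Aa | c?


Left-linear: every RHS is a terminal or one nonterminal followed by a terminal
Classification: Type 3 (Regular)


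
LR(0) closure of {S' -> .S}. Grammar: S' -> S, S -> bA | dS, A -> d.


Start: S' -> .S
For each item with dot before a nonterminal B, add B -> .γ for every B-production
Closure: [S' -> .S, S -> .bA, S -> .dS]


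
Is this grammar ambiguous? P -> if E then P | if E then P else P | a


dangling else: 'if E then if E then a else a' parses two ways
Ambiguous


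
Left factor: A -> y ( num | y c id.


Common prefix: 'y'
Factored: A -> y A', A' -> ( num | c id


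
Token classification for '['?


Pattern: delimiter/punctuation
Type: PUNCTUATION


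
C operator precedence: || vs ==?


'==' is equality (level 6); '||' is logical OR (level 1)
Higher level binds tighter
'==' has higher precedence than '||'


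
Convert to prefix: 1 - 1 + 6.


left-to-right (same/higher precedence on left): tree is (+ (- 1 1) 6)
Prefix: + - 1 1 6


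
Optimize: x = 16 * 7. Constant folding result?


16 * 7 = 112 at compile time
Optimized: x = 112


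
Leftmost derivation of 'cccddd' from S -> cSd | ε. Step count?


Derivation: S => cSd => ccSdd => cccSddd => cccddd
Steps: 4


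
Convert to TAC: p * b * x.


Break into single-operator statements:
t1 = p * b
t2 = t1 * x


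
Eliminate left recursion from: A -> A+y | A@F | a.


Left-recursive alternatives: A+y, A@F; non-recursive: a
Introduce A': A -> aA', A' -> +yA' | @FA' | ε


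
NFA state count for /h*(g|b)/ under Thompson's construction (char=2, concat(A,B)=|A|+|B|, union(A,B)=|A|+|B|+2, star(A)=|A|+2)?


Syntax tree has 3 char leaf(s), 1 union(s), 1 star(s)
chars contribute 3×2 = 6; each union adds +2; each star adds +2
Total: 6 + 2 + 2 = 10 states


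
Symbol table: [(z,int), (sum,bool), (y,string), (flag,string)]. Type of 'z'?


Lookup 'z' → type int


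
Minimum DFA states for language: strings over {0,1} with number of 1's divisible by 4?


Track (count of 1) mod 4: states 0..3, accept at 0
Minimal DFA: 4 states


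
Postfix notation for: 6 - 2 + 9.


Left to right (same or higher precedence on left)
Postfix: 6 2 - 9 +


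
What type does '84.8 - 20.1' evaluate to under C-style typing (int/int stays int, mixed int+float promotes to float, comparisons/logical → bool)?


Operand types: float - float
Rule: mixed int/float promotes to float; int/int stays int
Result type: float


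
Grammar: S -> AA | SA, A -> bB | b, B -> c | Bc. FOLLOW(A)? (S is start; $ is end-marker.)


$ ∈ FOLLOW(S). For each A -> αBβ: add FIRST(β)\{ε} to FOLLOW(B); if β nullable, add FOLLOW(A).
FOLLOW(A) = {$, b}


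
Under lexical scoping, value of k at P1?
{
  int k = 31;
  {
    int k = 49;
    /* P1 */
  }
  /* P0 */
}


k declared in the same block as P1
k = 49


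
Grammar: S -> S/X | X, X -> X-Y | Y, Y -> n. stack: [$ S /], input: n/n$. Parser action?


no handle ('S/' is not any RHS); shift 'n'
Action: shift


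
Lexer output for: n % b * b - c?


Scan left to right, longest-match per lexeme
Tokens: ID(n), OP(%), ID(b), OP(*), ID(b), OP(-), ID(c)


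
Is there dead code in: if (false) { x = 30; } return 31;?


condition is constant false, so the whole block is unreachable
Dead: 'if (false) { x = 30; }'


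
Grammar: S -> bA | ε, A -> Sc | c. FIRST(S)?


Per alternative of S: FIRST(bA) = {b}; FIRST(ε) = {ε}
FIRST(S) = {b, ε}


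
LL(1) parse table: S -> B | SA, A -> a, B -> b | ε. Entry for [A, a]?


For [A, a]: 'a' ∈ FIRST(a)
Entry: A -> a


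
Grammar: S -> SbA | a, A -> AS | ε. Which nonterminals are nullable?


A nonterminal is nullable iff some alternative derives ε (directly, or every symbol in it is nullable)
Nullable: {A}


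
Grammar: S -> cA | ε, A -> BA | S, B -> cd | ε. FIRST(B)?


Per alternative of B: FIRST(cd) = {c}; FIRST(ε) = {ε}
FIRST(B) = {c, ε}


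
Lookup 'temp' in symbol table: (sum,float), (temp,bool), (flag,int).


Lookup 'temp' → type bool


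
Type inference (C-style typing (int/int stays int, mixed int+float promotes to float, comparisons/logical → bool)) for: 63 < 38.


Operand types: int < int
Rule: comparison yields bool
Result type: bool


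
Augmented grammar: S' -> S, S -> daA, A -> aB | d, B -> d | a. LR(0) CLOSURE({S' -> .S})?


Start: S' -> .S
For each item with dot before a nonterminal B, add B -> .γ for every B-production
Closure: [S' -> .S, S -> .daA]


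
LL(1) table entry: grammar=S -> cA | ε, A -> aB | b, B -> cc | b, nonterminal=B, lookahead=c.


For [B, c]: 'c' ∈ FIRST(cc)
Entry: B -> cc


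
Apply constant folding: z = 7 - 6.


7 - 6 = 1 at compile time
Optimized: z = 1


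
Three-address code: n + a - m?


Break into single-operator statements:
t1 = n + a
t2 = t1 - m


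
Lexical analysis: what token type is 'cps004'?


Pattern: letter/underscore followed by alphanumerics, not a keyword
Type: IDENTIFIER


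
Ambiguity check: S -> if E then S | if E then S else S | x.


dangling else: 'if E then if E then x else x' parses two ways
Ambiguous


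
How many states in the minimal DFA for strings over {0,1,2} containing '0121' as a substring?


KMP-style automaton: 4 progress states + 1 absorbing accept = 5
Minimal DFA: 5 states


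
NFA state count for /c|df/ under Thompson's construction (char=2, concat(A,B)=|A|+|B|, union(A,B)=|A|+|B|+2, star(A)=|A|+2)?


Syntax tree has 3 char leaf(s), 1 union(s), 0 star(s)
chars contribute 3×2 = 6; each union adds +2; each star adds +2
Total: 6 + 2 + 0 = 8 states


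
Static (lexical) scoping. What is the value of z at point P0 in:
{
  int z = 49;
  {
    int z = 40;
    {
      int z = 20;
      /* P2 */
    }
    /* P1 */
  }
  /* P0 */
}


z declared in the same block as P0
z = 49


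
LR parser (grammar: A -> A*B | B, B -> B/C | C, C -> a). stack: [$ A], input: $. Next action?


start symbol A on stack, input exhausted
Action: accept


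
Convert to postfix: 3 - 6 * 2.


* has higher precedence, evaluate 6*2 first
Postfix: 3 6 2 * -


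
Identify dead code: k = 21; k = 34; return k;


first assignment to k is overwritten before any read
Dead: 'k = 21'


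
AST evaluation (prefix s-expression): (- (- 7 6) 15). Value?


Evaluate inner: (- 7 6) = 1
Evaluate root: (- 1 15) = -14
Result: -14


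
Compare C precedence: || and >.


'>' is relational (level 7); '||' is logical OR (level 1)
Higher level binds tighter
'>' has higher precedence than '||'


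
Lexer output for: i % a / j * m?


Scan left to right, longest-match per lexeme
Tokens: ID(i), OP(%), ID(a), OP(/), ID(j), OP(*), ID(m)


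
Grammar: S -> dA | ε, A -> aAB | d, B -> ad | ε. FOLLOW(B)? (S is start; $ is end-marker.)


$ ∈ FOLLOW(S). For each A -> αBβ: add FIRST(β)\{ε} to FOLLOW(B); if β nullable, add FOLLOW(A).
FOLLOW(B) = {$, a}


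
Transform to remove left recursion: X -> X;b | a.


Left-recursive alternatives: X;b; non-recursive: a
Introduce X': X -> aX', X' -> ;bX' | ε


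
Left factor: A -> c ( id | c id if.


Common prefix: 'c'
Factored: A -> c A', A' -> ( id | id if


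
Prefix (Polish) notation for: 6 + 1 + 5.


left-to-right (same/higher precedence on left): tree is (+ (+ 6 1) 5)
Prefix: + + 6 1 5


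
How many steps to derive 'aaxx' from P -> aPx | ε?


Derivation: P => aPx => aaPxx => aaxx
Steps: 3


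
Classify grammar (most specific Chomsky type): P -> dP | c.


Right-linear: every RHS is a terminal or a terminal followed by one nonterminal
Classification: Type 3 (Regular)


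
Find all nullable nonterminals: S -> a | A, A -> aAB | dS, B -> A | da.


A nonterminal is nullable iff some alternative derives ε (directly, or every symbol in it is nullable)
Nullable: {}


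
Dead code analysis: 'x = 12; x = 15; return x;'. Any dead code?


first assignment to x is overwritten before any read
Dead: 'x = 12'


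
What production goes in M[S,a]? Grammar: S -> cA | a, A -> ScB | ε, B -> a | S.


For [S, a]: 'a' ∈ FIRST(a)
Entry: S -> a


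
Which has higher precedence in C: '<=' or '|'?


'<=' is relational (level 7); '|' is bitwise OR (level 3)
Higher level binds tighter
'<=' has higher precedence than '|'


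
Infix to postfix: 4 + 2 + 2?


Left to right (same or higher precedence on left)
Postfix: 4 2 + 2 +


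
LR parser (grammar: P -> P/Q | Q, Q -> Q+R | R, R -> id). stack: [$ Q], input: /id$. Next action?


lookahead ∉ {+} so Q won't extend; reduce P -> Q
Action: reduce (P -> Q)


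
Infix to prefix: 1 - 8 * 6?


'*' binds tighter: tree is (- 1 (* 8 6))
Prefix: - 1 * 8 6


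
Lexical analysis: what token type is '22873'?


Pattern: digits only
Type: INTEGER_LITERAL


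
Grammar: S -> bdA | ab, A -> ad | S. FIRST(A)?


Per alternative of A: FIRST(ad) = {a}; FIRST(S) = {a, b}
FIRST(A) = {a, b}


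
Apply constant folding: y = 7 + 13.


7 + 13 = 20 at compile time
Optimized: y = 20


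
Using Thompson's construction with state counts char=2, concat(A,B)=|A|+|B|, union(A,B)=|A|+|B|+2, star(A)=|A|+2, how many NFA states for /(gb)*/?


Syntax tree has 2 char leaf(s), 0 union(s), 1 star(s)
chars contribute 2×2 = 4; each union adds +2; each star adds +2
Total: 4 + 0 + 2 = 6 states


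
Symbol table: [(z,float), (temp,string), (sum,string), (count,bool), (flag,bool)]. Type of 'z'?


Lookup 'z' → type float


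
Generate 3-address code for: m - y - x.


Break into single-operator statements:
t1 = m - y
t2 = t1 - x


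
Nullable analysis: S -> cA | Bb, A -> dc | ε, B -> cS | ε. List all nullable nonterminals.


A nonterminal is nullable iff some alternative derives ε (directly, or every symbol in it is nullable)
Nullable: {A, B}


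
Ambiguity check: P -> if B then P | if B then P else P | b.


dangling else: 'if B then if B then b else b' parses two ways
Ambiguous


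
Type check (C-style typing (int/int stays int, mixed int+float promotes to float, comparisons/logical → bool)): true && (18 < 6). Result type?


Operand types: bool && bool
Rule: logical operators take bool operands and yield bool
Result type: bool


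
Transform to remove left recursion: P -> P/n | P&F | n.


Left-recursive alternatives: P/n, P&F; non-recursive: n
Introduce P': P -> nP', P' -> /nP' | &FP' | ε


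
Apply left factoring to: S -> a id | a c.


Common prefix: 'a'
Factored: S -> a S', S' -> id | c


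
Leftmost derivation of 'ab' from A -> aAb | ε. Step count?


Derivation: A => aAb => ab
Steps: 2


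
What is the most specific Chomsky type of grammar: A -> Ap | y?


Left-linear: every RHS is a terminal or one nonterminal followed by a terminal
Classification: Type 3 (Regular)


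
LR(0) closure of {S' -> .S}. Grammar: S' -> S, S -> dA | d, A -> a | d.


Start: S' -> .S
For each item with dot before a nonterminal B, add B -> .γ for every B-production
Closure: [S' -> .S, S -> .dA, S -> .d]


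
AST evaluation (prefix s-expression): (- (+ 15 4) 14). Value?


Evaluate inner: (+ 15 4) = 19
Evaluate root: (- 19 14) = 5
Result: 5


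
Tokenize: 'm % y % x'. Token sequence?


Scan left to right, longest-match per lexeme
Tokens: ID(m), OP(%), ID(y), OP(%), ID(x)


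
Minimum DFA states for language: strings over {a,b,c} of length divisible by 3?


Track length mod 3: states 0..2, accept at 0
Minimal DFA: 3 states


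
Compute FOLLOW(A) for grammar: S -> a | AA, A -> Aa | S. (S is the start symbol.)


$ ∈ FOLLOW(S). For each A -> αBβ: add FIRST(β)\{ε} to FOLLOW(B); if β nullable, add FOLLOW(A).
FOLLOW(A) = {$, a}


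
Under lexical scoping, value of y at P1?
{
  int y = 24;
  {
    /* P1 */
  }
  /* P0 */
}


P1's block does not declare y; resolves to the enclosing declaration at depth 0
y = 24


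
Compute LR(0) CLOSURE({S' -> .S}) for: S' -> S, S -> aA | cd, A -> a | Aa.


Start: S' -> .S
For each item with dot before a nonterminal B, add B -> .γ for every B-production
Closure: [S' -> .S, S -> .aA, S -> .cd]


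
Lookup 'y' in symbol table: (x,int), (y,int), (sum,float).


Lookup 'y' → type int


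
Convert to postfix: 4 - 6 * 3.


* has higher precedence, evaluate 6*3 first
Postfix: 4 6 3 * -


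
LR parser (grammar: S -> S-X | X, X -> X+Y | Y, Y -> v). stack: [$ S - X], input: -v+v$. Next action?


handle 'S-X' on top; lookahead ∈ FOLLOW(S) = {-, $}
Action: reduce (S -> S-X)


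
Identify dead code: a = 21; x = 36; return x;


a is assigned but never read
Dead: 'a = 21'


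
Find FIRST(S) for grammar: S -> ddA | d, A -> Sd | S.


Per alternative of S: FIRST(ddA) = {d}; FIRST(d) = {d}
FIRST(S) = {d}


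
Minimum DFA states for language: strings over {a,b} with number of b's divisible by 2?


Track (count of b) mod 2: states 0..1, accept at 0
Minimal DFA: 2 states


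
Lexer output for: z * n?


Scan left to right, longest-match per lexeme
Tokens: ID(z), OP(*), ID(n)


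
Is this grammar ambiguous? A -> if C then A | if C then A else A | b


dangling else: 'if C then if C then b else b' parses two ways
Ambiguous


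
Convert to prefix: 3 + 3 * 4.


'*' binds tighter: tree is (+ 3 (* 3 4))
Prefix: + 3 * 3 4


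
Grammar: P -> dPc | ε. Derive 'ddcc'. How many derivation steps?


Derivation: P => dPc => ddPcc => ddcc
Steps: 3


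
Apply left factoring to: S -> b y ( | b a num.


Common prefix: 'b'
Factored: S -> b S', S' -> y ( | a num


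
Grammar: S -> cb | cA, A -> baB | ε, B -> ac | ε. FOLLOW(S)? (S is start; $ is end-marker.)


$ ∈ FOLLOW(S). For each A -> αBβ: add FIRST(β)\{ε} to FOLLOW(B); if β nullable, add FOLLOW(A).
FOLLOW(S) = {$}


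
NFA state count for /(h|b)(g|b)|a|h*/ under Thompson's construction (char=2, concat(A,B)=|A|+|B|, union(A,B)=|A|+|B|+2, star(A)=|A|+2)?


Syntax tree has 6 char leaf(s), 4 union(s), 1 star(s)
chars contribute 6×2 = 12; each union adds +2; each star adds +2
Total: 12 + 8 + 2 = 22 states


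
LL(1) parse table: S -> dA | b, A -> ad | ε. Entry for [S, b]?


For [S, b]: 'b' ∈ FIRST(b)
Entry: S -> b


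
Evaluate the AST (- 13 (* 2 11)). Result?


Evaluate inner: (* 2 11) = 22
Evaluate root: (- 13 22) = -9
Result: -9


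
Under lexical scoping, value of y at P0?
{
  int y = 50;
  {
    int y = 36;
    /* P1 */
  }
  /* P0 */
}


y declared in the same block as P0
y = 50


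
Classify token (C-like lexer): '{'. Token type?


Pattern: delimiter/punctuation
Type: PUNCTUATION


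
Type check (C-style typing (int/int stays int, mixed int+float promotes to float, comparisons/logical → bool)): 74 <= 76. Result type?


Operand types: int <= int
Rule: comparison yields bool
Result type: bool


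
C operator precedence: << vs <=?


'<<' is shift (level 8); '<=' is relational (level 7)
Higher level binds tighter
'<<' has higher precedence than '<='


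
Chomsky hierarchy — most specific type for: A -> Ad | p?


Left-linear: every RHS is a terminal or one nonterminal followed by a terminal
Classification: Type 3 (Regular)


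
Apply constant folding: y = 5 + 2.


5 + 2 = 7 at compile time
Optimized: y = 7


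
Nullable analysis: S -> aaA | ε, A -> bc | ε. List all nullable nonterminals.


A nonterminal is nullable iff some alternative derives ε (directly, or every symbol in it is nullable)
Nullable: {A, S}


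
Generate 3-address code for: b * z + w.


Break into single-operator statements:
t1 = b * z
t2 = t1 + w


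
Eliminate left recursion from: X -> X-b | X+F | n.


Left-recursive alternatives: X-b, X+F; non-recursive: n
Introduce X': X -> nX', X' -> -bX' | +FX' | ε


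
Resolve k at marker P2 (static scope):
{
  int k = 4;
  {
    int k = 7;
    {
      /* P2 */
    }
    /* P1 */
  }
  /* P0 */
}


P2's block does not declare k; resolves to the enclosing declaration at depth 1
k = 7


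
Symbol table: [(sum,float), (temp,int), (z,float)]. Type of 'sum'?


Lookup 'sum' → type float


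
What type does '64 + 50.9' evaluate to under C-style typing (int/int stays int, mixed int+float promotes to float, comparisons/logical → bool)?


Operand types: int + float
Rule: mixed int/float promotes to float; int/int stays int
Result type: float
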